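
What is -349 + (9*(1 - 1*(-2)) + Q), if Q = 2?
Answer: -320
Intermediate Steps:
-349 + (9*(1 - 1*(-2)) + Q) = -349 + (9*(1 - 1*(-2)) + 2) = -349 + (9*(1 + 2) + 2) = -349 + (9*3 + 2) = -349 + (27 + 2) = -349 + 29 = -320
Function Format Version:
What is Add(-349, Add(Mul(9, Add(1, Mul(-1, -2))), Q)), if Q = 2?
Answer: -320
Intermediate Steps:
Add(-349, Add(Mul(9, Add(1, Mul(-1, -2))), Q)) = Add(-349, Add(Mul(9, Add(1, Mul(-1, -2))), 2)) = Add(-349, Add(Mul(9, Add(1, 2)), 2)) = Add(-349, Add(Mul(9, 3), 2)) = Add(-349, Add(27, 2)) = Add(-349, 29) = -320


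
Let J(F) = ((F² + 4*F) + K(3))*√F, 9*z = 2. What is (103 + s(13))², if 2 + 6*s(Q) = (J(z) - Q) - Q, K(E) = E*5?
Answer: 10279145131/1062882 + 380845*√2/2187 ≈ 9917.3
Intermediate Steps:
K(E) = 5*E
z = 2/9 (z = (⅑)*2 = 2/9 ≈ 0.22222)
J(F) = √F*(15 + F² + 4*F) (J(F) = ((F² + 4*F) + 5*3)*√F = ((F² + 4*F) + 15)*√F = (15 + F² + 4*F)*√F = √F*(15 + F² + 4*F))
s(Q) = -⅓ - Q/3 + 1291*√2/1458 (s(Q) = -⅓ + ((√(2/9)*(15 + (2/9)² + 4*(2/9)) - Q) - Q)/6 = -⅓ + (((√2/3)*(15 + 4/81 + 8/9) - Q) - Q)/6 = -⅓ + (((√2/3)*(1291/81) - Q) - Q)/6 = -⅓ + ((1291*√2/243 - Q) - Q)/6 = -⅓ + ((-Q + 1291*√2/243) - Q)/6 = -⅓ + (-2*Q + 1291*√2/243)/6 = -⅓ + (-Q/3 + 1291*√2/1458) = -⅓ - Q/3 + 1291*√2/1458)
(103 + s(13))² = (103 + (-⅓ - ⅓*13 + 1291*√2/1458))² = (103 + (-⅓ - 13/3 + 1291*√2/1458))² = (103 + (-14/3 + 1291*√2/1458))² = (295/3 + 1291*√2/1458)²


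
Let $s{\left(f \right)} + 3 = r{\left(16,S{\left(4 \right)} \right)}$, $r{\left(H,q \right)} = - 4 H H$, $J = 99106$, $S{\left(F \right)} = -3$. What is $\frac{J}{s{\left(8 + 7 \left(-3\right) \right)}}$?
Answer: $- \frac{99106}{1027} \approx -96.5$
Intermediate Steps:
$r{\left(H,q \right)} = - 4 H^{2}$
$s{\left(f \right)} = -1027$ ($s{\left(f \right)} = -3 - 4 \cdot 16^{2} = -3 - 1024 = -1027$)
$\frac{J}{s{\left(8 + 7 \left(-3\right) \right)}} = \frac{99106}{-1027} = 99106 \left(- \frac{1}{1027}\right) = - \frac{99106}{1027}$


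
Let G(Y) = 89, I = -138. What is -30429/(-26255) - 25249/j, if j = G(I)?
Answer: -7418026/26255 ≈ -282.54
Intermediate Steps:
j = 89
-30429/(-26255) - 25249/j = -30429/(-26255) - 25249/89 = -30429*(-1/26255) - 25249*1/89 = 30429/26255 - 25249/89 = -7418026/26255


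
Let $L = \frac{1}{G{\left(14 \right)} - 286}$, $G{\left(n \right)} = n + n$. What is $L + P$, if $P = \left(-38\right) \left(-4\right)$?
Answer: $\frac{39215}{258} \approx 152.0$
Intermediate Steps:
$G{\left(n \right)} = 2 n$
$P = 152$
$L = - \frac{1}{258}$ ($L = \frac{1}{2 \cdot 14 - 286} = \frac{1}{28 - 286} = \frac{1}{-258} = - \frac{1}{258} \approx -0.003876$)
$L + P = - \frac{1}{258} + 152 = \frac{39215}{258}$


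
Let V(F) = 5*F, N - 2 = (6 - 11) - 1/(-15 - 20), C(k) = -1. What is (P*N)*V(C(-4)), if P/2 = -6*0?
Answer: 0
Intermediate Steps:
N = -104/35 (N = 2 + ((6 - 11) - 1/(-15 - 20)) = 2 + (-5 - 1/(-35)) = 2 + (-5 - 1*(-1/35)) = 2 + (-5 + 1/35) = 2 - 174/35 = -104/35 ≈ -2.9714)
P = 0 (P = 2*(-6*0) = 2*0 = 0)
(P*N)*V(C(-4)) = (0*(-104/35))*(5*(-1)) = 0*(-5) = 0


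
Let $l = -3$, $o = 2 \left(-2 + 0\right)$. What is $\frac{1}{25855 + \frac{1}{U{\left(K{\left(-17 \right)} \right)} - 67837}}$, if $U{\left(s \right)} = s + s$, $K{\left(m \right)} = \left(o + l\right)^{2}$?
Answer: $\frac{67739}{1751391844} \approx 3.8677 \cdot 10^{-5}$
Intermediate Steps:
$o = -4$ ($o = 2 \left(-2\right) = -4$)
$K{\left(m \right)} = 49$ ($K{\left(m \right)} = \left(-4 - 3\right)^{2} = \left(-7\right)^{2} = 49$)
$U{\left(s \right)} = 2 s$
$\frac{1}{25855 + \frac{1}{U{\left(K{\left(-17 \right)} \right)} - 67837}} = \frac{1}{25855 + \frac{1}{2 \cdot 49 - 67837}} = \frac{1}{25855 + \frac{1}{98 - 67837}} = \frac{1}{25855 + \frac{1}{-67739}} = \frac{1}{25855 - \frac{1}{67739}} = \frac{1}{\frac{1751391844}{67739}} = \frac{67739}{1751391844}$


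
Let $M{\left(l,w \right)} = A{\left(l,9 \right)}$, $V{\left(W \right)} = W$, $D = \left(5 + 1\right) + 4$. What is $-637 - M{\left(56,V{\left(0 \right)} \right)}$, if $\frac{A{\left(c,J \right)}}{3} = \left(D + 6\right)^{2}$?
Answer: $-1405$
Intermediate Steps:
$D = 10$ ($D = 6 + 4 = 10$)
$A{\left(c,J \right)} = 768$ ($A{\left(c,J \right)} = 3 \left(10 + 6\right)^{2} = 3 \cdot 16^{2} = 3 \cdot 256 = 768$)
$M{\left(l,w \right)} = 768$
$-637 - M{\left(56,V{\left(0 \right)} \right)} = -637 - 768 = -1405$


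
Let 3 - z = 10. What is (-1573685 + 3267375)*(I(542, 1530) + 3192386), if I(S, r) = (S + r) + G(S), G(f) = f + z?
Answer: 5411327694170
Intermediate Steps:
z = -7 (z = 3 - 1*10 = 3 - 10 = -7)
G(f) = -7 + f (G(f) = f - 7 = -7 + f)
I(S, r) = -7 + r + 2*S (I(S, r) = (S + r) + (-7 + S) = -7 + r + 2*S)
(-1573685 + 3267375)*(I(542, 1530) + 3192386) = (-1573685 + 3267375)*((-7 + 1530 + 2*542) + 3192386) = 1693690*((-7 + 1530 + 1084) + 3192386) = 1693690*(2607 + 3192386) = 1693690*3194993 = 5411327694170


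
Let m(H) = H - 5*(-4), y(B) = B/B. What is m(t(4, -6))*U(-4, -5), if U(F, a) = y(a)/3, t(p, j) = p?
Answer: 8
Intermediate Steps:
y(B) = 1
m(H) = 20 + H (m(H) = H + 20 = 20 + H)
U(F, a) = ⅓ (U(F, a) = 1/3 = 1*(⅓) = ⅓)
m(t(4, -6))*U(-4, -5) = (20 + 4)*(⅓) = 24*(⅓) = 8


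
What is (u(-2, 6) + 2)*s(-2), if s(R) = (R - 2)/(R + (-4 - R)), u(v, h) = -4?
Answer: -2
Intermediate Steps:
s(R) = ½ - R/4 (s(R) = (-2 + R)/(-4) = (-2 + R)*(-¼) = ½ - R/4)
(u(-2, 6) + 2)*s(-2) = (-4 + 2)*(½ - ¼*(-2)) = -2*(½ + ½) = -2*1 = -2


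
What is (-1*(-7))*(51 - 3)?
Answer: 336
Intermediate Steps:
(-1*(-7))*(51 - 3) = 7*48 = 336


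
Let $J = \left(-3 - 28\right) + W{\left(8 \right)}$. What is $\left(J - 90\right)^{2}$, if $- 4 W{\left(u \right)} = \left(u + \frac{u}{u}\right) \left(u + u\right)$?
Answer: $24649$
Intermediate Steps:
$W{\left(u \right)} = - \frac{u \left(1 + u\right)}{2}$ ($W{\left(u \right)} = - \frac{\left(u + \frac{u}{u}\right) \left(u + u\right)}{4} = - \frac{\left(u + 1\right) 2 u}{4} = - \frac{\left(1 + u\right) 2 u}{4} = - \frac{2 u \left(1 + u\right)}{4} = - \frac{u \left(1 + u\right)}{2}$)
$J = -67$ ($J = \left(-3 - 28\right) - 4 \left(1 + 8\right) = -31 - 4 \cdot 9 = -31 - 36 = -67$)
$\left(J - 90\right)^{2} = \left(-67 - 90\right)^{2} = \left(-157\right)^{2} = 24649$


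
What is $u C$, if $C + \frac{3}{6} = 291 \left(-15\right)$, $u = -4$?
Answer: $17462$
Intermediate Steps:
$C = - \frac{8731}{2}$ ($C = - \frac{1}{2} + 291 \left(-15\right) = - \frac{1}{2} - 4365 = - \frac{8731}{2} \approx -4365.5$)
$u C = \left(-4\right) \left(- \frac{8731}{2}\right) = 17462$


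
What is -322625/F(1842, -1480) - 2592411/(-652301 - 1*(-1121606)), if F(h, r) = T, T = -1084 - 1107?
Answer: 48576517708/342749085 ≈ 141.73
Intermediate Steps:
T = -2191
F(h, r) = -2191
-322625/F(1842, -1480) - 2592411/(-652301 - 1*(-1121606)) = -322625/(-2191) - 2592411/(-652301 - 1*(-1121606)) = -322625*(-1/2191) - 2592411/(-652301 + 1121606) = 322625/2191 - 2592411/469305 = 322625/2191 - 2592411*1/469305 = 322625/2191 - 864137/156435 = 48576517708/342749085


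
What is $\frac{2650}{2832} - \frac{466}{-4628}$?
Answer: $\frac{1697989}{1638312} \approx 1.0364$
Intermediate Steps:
$\frac{2650}{2832} - \frac{466}{-4628} = 2650 \cdot \frac{1}{2832} - - \frac{233}{2314} = \frac{1325}{1416} + \frac{233}{2314} = \frac{1697989}{1638312}$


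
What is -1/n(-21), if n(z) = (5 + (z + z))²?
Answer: -1/1369 ≈ -0.00073046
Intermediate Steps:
n(z) = (5 + 2*z)²
-1/n(-21) = -1/((5 + 2*(-21))²) = -1/((5 - 42)²) = -1/((-37)²) = -1/1369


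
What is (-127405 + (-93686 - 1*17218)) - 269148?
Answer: -507457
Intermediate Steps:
(-127405 + (-93686 - 1*17218)) - 269148 = (-127405 + (-93686 - 17218)) - 269148 = (-127405 - 110904) - 269148 = -238309 - 269148 = -507457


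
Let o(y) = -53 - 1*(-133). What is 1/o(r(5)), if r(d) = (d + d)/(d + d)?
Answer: 1/80 ≈ 0.012500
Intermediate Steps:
r(d) = 1 (r(d) = (2*d)/((2*d)) = (2*d)*(1/(2*d)) = 1)
o(y) = 80 (o(y) = -53 + 133 = 80)
1/o(r(5)) = 1/80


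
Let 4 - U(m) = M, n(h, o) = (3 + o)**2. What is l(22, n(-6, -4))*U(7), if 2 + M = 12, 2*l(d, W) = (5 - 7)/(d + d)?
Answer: 3/22 ≈ 0.13636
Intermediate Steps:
l(d, W) = -1/(2*d) (l(d, W) = ((5 - 7)/(d + d))/2 = (-2*1/(2*d))/2 = (-1/d)/2 = -1/(2*d))
M = 10 (M = -2 + 12 = 10)
U(m) = -6 (U(m) = 4 - 1*10 = 4 - 10 = -6)
l(22, n(-6, -4))*U(7) = -1/2/22*(-6) = -1/2*1/22*(-6) = -1/44*(-6) = 3/22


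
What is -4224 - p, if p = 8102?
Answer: -12326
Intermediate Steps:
-4224 - p = -4224 - 1*8102 = -4224 - 8102 = -12326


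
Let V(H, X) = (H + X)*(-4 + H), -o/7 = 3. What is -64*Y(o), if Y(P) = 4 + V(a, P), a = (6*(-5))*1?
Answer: -111232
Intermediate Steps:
o = -21 (o = -7*3 = -21)
a = -30 (a = -30*1 = -30)
V(H, X) = (-4 + H)*(H + X)
Y(P) = 1024 - 34*P (Y(P) = 4 + ((-30)**2 - 4*(-30) - 4*P - 30*P) = 4 + (900 + 120 - 4*P - 30*P) = 4 + (1020 - 34*P) = 1024 - 34*P)
-64*Y(o) = -64*(1024 - 34*(-21)) = -64*(1024 + 714) = -64*1738 = -111232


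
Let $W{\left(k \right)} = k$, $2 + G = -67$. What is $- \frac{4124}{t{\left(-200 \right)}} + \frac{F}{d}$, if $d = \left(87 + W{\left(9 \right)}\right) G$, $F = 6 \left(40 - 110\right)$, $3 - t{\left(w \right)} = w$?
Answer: $- \frac{2269343}{112056} \approx -20.252$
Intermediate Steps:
$G = -69$ ($G = -2 - 67 = -69$)
$t{\left(w \right)} = 3 - w$
$F = -420$ ($F = 6 \left(-70\right) = -420$)
$d = -6624$ ($d = \left(87 + 9\right) \left(-69\right) = 96 \left(-69\right) = -6624$)
$- \frac{4124}{t{\left(-200 \right)}} + \frac{F}{d} = - \frac{4124}{3 - -200} - \frac{420}{-6624} = - \frac{4124}{3 + 200} - - \frac{35}{552} = - \frac{4124}{203} + \frac{35}{552} = - \frac{2269343}{112056}$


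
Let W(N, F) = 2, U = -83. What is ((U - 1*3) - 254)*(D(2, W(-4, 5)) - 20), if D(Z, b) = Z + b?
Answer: 5440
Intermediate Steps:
((U - 1*3) - 254)*(D(2, W(-4, 5)) - 20) = ((-83 - 1*3) - 254)*((2 + 2) - 20) = ((-83 - 3) - 254)*(4 - 20) = (-86 - 254)*(-16) = -340*(-16) = 5440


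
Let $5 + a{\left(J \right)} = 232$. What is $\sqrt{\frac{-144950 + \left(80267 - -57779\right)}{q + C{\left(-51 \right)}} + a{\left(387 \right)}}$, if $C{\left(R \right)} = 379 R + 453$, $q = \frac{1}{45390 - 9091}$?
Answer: $\frac{\sqrt{106741748375235347091}}{685179923} \approx 15.079$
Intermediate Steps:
$a{\left(J \right)} = 227$ ($a{\left(J \right)} = -5 + 232 = 227$)
$q = \frac{1}{36299} \approx 2.7549 \cdot 10^{-5}$
$C{\left(R \right)} = 453 + 379 R$
$\sqrt{\frac{-144950 + \left(80267 - -57779\right)}{q + C{\left(-51 \right)}} + a{\left(387 \right)}} = \sqrt{\frac{-144950 + \left(80267 - -57779\right)}{\frac{1}{36299} + \left(453 + 379 \left(-51\right)\right)} + 227} = \sqrt{\frac{-144950 + \left(80267 + 57779\right)}{\frac{1}{36299} + \left(453 - 19329\right)} + 227} = \sqrt{\frac{-144950 + 138046}{\frac{1}{36299} - 18876} + 227} = \sqrt{- \frac{6904}{- \frac{685179923}{36299}} + 227} = \sqrt{\left(-6904\right) \left(- \frac{36299}{685179923}\right) + 227} = \sqrt{\frac{250608296}{685179923} + 227} = \sqrt{\frac{155786450817}{685179923}} = \frac{\sqrt{106741748375235347091}}{685179923}$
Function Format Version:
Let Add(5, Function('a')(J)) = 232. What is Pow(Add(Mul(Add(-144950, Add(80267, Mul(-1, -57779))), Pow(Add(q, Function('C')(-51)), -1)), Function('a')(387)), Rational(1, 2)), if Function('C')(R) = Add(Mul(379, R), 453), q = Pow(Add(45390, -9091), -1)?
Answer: Mul(Rational(1, 685179923), Pow(106741748375235347091, Rational(1, 2))) ≈ 15.079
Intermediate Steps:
Function('a')(J) = 227 (Function('a')(J) = Add(-5, 232) = 227)
q = Rational(1, 36299) (q = Pow(36299, -1) = Rational(1, 36299) ≈ 2.7549e-5)
Function('C')(R) = Add(453, Mul(379, R))
Pow(Add(Mul(Add(-144950, Add(80267, Mul(-1, -57779))), Pow(Add(q, Function('C')(-51)), -1)), Function('a')(387)), Rational(1, 2)) = Pow(Add(Mul(Add(-144950, Add(80267, Mul(-1, -57779))), Pow(Add(Rational(1, 36299), Add(453, Mul(379, -51))), -1)), 227), Rational(1, 2)) = Pow(Add(Mul(Add(-144950, Add(80267, 57779)), Pow(Add(Rational(1, 36299), Add(453, -19329)), -1)), 227), Rational(1, 2)) = Pow(Add(Mul(Add(-144950, 138046), Pow(Add(Rational(1, 36299), -18876), -1)), 227), Rational(1, 2)) = Pow(Add(Mul(-6904, Pow(Rational(-685179923, 36299), -1)), 227), Rational(1, 2)) = Pow(Add(Mul(-6904, Rational(-36299, 685179923)), 227), Rational(1, 2)) = Pow(Add(Rational(250608296, 685179923), 227), Rational(1, 2)) = Pow(Rational(155786450817, 685179923), Rational(1, 2)) = Mul(Rational(1, 685179923), Pow(106741748375235347091, Rational(1, 2)))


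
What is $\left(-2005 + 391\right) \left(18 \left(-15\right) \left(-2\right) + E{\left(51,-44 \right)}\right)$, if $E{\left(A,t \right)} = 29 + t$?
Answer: $-847350$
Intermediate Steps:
$\left(-2005 + 391\right) \left(18 \left(-15\right) \left(-2\right) + E{\left(51,-44 \right)}\right) = \left(-2005 + 391\right) \left(18 \left(-15\right) \left(-2\right) + \left(29 - 44\right)\right) = - 1614 \left(\left(-270\right) \left(-2\right) - 15\right) = - 1614 \left(540 - 15\right) = \left(-1614\right) 525 = -847350$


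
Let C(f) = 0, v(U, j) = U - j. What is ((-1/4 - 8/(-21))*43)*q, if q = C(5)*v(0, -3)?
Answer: 0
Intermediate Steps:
q = 0 (q = 0*(0 - 1*(-3)) = 0*(0 + 3) = 0*3 = 0)
((-1/4 - 8/(-21))*43)*q = ((-1/4 - 8/(-21))*43)*0 = ((-1*¼ - 8*(-1/21))*43)*0 = ((-¼ + 8/21)*43)*0 = ((11/84)*43)*0 = (473/84)*0 = 0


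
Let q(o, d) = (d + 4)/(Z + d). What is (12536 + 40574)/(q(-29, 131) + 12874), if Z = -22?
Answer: 5788990/1403401 ≈ 4.1250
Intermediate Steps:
q(o, d) = (4 + d)/(-22 + d) (q(o, d) = (d + 4)/(-22 + d) = (4 + d)/(-22 + d))
(12536 + 40574)/(q(-29, 131) + 12874) = (12536 + 40574)/((4 + 131)/(-22 + 131) + 12874) = 53110/(135/109 + 12874) = 53110/(1403401/109) = 53110*(109/1403401) = 5788990/1403401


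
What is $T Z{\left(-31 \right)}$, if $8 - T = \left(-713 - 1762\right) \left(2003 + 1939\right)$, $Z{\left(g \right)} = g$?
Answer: $-302450198$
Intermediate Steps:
$T = 9756458$ ($T = 8 - \left(-713 - 1762\right) \left(2003 + 1939\right) = 8 - \left(-2475\right) 3942 = 8 - -9756450 = 8 + 9756450 = 9756458$)
$T Z{\left(-31 \right)} = 9756458 \left(-31\right) = -302450198$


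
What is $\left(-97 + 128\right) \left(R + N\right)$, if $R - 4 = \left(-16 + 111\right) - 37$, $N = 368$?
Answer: $13330$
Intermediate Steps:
$R = 62$ ($R = 4 + \left(\left(-16 + 111\right) - 37\right) = 4 + \left(95 - 37\right) = 4 + 58 = 62$)
$\left(-97 + 128\right) \left(R + N\right) = \left(-97 + 128\right) \left(62 + 368\right) = 31 \cdot 430 = 13330$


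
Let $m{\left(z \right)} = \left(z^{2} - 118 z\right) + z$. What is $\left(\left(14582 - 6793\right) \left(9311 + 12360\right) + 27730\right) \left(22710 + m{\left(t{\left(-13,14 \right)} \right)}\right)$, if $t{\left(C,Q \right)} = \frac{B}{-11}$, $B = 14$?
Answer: $\frac{42453251291316}{11} \approx 3.8594 \cdot 10^{12}$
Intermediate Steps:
$t{\left(C,Q \right)} = - \frac{14}{11}$ ($t{\left(C,Q \right)} = \frac{14}{-11} = 14 \left(- \frac{1}{11}\right) = - \frac{14}{11}$)
$m{\left(z \right)} = z^{2} - 117 z$
$\left(\left(14582 - 6793\right) \left(9311 + 12360\right) + 27730\right) \left(22710 + m{\left(t{\left(-13,14 \right)} \right)}\right) = \left(\left(14582 - 6793\right) \left(9311 + 12360\right) + 27730\right) \left(22710 - \frac{14 \left(-117 - \frac{14}{11}\right)}{11}\right) = \left(7789 \cdot 21671 + 27730\right) \left(22710 - - \frac{18214}{121}\right) = \left(168795419 + 27730\right) \left(22710 + \frac{18214}{121}\right) = 168823149 \cdot \frac{2766124}{121} = \frac{42453251291316}{11}$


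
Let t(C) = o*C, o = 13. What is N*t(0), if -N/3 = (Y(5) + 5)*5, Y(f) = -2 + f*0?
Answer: 0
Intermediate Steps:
t(C) = 13*C
Y(f) = -2 (Y(f) = -2 + 0 = -2)
N = -45 (N = -3*(-2 + 5)*5 = -9*5 = -3*15 = -45)
N*t(0) = -585*0 = -45*0 = 0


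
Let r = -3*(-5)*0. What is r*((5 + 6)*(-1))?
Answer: 0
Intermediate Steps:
r = 0 (r = 15*0 = 0)
r*((5 + 6)*(-1)) = 0*((5 + 6)*(-1)) = 0*(11*(-1)) = 0*(-11) = 0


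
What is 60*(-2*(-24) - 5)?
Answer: 2580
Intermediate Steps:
60*(-2*(-24) - 5) = 60*(48 - 5) = 60*43 = 2580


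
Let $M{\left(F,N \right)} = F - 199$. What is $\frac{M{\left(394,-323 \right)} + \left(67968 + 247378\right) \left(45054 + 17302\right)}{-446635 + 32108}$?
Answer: $- \frac{19663715371}{414527} \approx -47437.0$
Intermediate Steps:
$M{\left(F,N \right)} = -199 + F$
$\frac{M{\left(394,-323 \right)} + \left(67968 + 247378\right) \left(45054 + 17302\right)}{-446635 + 32108} = \frac{\left(-199 + 394\right) + \left(67968 + 247378\right) \left(45054 + 17302\right)}{-446635 + 32108} = \frac{195 + 315346 \cdot 62356}{-414527} = \left(195 + 19663715176\right) \left(- \frac{1}{414527}\right) = 19663715371 \left(- \frac{1}{414527}\right) = - \frac{19663715371}{414527}$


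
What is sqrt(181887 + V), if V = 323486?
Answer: sqrt(505373) ≈ 710.90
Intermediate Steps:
sqrt(181887 + V) = sqrt(181887 + 323486) = sqrt(505373)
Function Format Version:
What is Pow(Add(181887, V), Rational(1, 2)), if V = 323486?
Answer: Pow(505373, Rational(1, 2)) ≈ 710.90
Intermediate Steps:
Pow(Add(181887, V), Rational(1, 2)) = Pow(Add(181887, 323486), Rational(1, 2)) = Pow(505373, Rational(1, 2))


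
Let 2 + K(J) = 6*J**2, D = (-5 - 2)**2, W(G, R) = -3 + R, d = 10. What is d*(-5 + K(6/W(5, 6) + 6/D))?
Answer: 480890/2401 ≈ 200.29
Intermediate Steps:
D = 49 (D = (-7)**2 = 49)
K(J) = -2 + 6*J**2
d*(-5 + K(6/W(5, 6) + 6/D)) = 10*(-5 + (-2 + 6*(6/(-3 + 6) + 6/49)**2)) = 10*(-5 + (-2 + 6*(6/3 + 6*(1/49))**2)) = 10*(-5 + (-2 + 6*(6*(1/3) + 6/49)**2)) = 10*(-5 + (-2 + 6*(2 + 6/49)**2)) = 10*(-5 + (-2 + 6*(104/49)**2)) = 10*(-5 + (-2 + 6*(10816/2401))) = 10*(-5 + (-2 + 64896/2401)) = 10*(-5 + 60094/2401) = 10*(48089/2401) = 480890/2401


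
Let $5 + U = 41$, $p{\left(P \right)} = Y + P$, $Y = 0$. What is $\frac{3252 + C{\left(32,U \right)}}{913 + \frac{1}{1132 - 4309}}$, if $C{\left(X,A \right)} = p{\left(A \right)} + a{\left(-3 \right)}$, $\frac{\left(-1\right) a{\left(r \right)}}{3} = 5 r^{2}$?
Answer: $\frac{10017081}{2900600} \approx 3.4535$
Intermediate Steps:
$p{\left(P \right)} = P$ ($p{\left(P \right)} = 0 + P = P$)
$U = 36$ ($U = -5 + 41 = 36$)
$a{\left(r \right)} = - 15 r^{2}$ ($a{\left(r \right)} = - 3 \cdot 5 r^{2} = - 15 r^{2}$)
$C{\left(X,A \right)} = -135 + A$ ($C{\left(X,A \right)} = A - 15 \left(-3\right)^{2} = A - 135 = -135 + A$)
$\frac{3252 + C{\left(32,U \right)}}{913 + \frac{1}{1132 - 4309}} = \frac{3252 + \left(-135 + 36\right)}{913 + \frac{1}{1132 - 4309}} = \frac{3252 - 99}{913 + \frac{1}{-3177}} = \frac{3153}{913 - \frac{1}{3177}} = \frac{3153}{\frac{2900600}{3177}} = 3153 \cdot \frac{3177}{2900600} = \frac{10017081}{2900600}$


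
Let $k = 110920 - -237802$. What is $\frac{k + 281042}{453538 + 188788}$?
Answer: $\frac{314882}{321163} \approx 0.98044$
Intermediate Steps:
$k = 348722$ ($k = 110920 + 237802 = 348722$)
$\frac{k + 281042}{453538 + 188788} = \frac{348722 + 281042}{453538 + 188788} = \frac{629764}{642326} = 629764 \cdot \frac{1}{642326} = \frac{314882}{321163}$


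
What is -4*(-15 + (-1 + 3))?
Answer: 52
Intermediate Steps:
-4*(-15 + (-1 + 3)) = -4*(-15 + 2) = -4*(-13) = 52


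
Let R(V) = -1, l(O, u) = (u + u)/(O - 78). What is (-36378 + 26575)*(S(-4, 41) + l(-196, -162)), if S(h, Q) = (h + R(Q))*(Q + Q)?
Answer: 549046424/137 ≈ 4.0076e+6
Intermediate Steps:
l(O, u) = 2*u/(-78 + O) (l(O, u) = (2*u)/(-78 + O) = 2*u/(-78 + O))
S(h, Q) = 2*Q*(-1 + h) (S(h, Q) = (h - 1)*(Q + Q) = (-1 + h)*(2*Q) = 2*Q*(-1 + h))
(-36378 + 26575)*(S(-4, 41) + l(-196, -162)) = (-36378 + 26575)*(2*41*(-1 - 4) + 2*(-162)/(-78 - 196)) = -9803*(2*41*(-5) + 2*(-162)/(-274)) = -9803*(-410 + 2*(-162)*(-1/274)) = -9803*(-410 + 162/137) = -9803*(-56008/137) = 549046424/137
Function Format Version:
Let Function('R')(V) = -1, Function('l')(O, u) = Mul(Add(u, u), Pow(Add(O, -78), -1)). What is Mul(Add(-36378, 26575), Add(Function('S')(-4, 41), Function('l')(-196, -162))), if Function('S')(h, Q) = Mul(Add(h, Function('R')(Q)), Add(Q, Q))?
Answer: Rational(549046424, 137) ≈ 4.0076e+6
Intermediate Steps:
Function('l')(O, u) = Mul(2, u, Pow(Add(-78, O), -1)) (Function('l')(O, u) = Mul(Mul(2, u), Pow(Add(-78, O), -1)) = Mul(2, u, Pow(Add(-78, O), -1)))
Function('S')(h, Q) = Mul(2, Q, Add(-1, h)) (Function('S')(h, Q) = Mul(Add(h, -1), Add(Q, Q)) = Mul(Add(-1, h), Mul(2, Q)) = Mul(2, Q, Add(-1, h)))
Mul(Add(-36378, 26575), Add(Function('S')(-4, 41), Function('l')(-196, -162))) = Mul(Add(-36378, 26575), Add(Mul(2, 41, Add(-1, -4)), Mul(2, -162, Pow(Add(-78, -196), -1)))) = Mul(-9803, Add(Mul(2, 41, -5), Mul(2, -162, Pow(-274, -1)))) = Mul(-9803, Add(-410, Mul(2, -162, Rational(-1, 274)))) = Mul(-9803, Add(-410, Rational(162, 137))) = Mul(-9803, Rational(-56008, 137)) = Rational(549046424, 137)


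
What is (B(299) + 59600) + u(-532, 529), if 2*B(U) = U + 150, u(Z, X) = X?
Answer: 120707/2 ≈ 60354.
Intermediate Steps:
B(U) = 75 + U/2 (B(U) = (U + 150)/2 = (150 + U)/2 = 75 + U/2)
(B(299) + 59600) + u(-532, 529) = ((75 + (½)*299) + 59600) + 529 = ((75 + 299/2) + 59600) + 529 = (449/2 + 59600) + 529 = 119649/2 + 529 = 120707/2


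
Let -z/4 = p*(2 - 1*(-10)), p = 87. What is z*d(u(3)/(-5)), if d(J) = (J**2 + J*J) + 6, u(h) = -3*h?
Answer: -1302912/25 ≈ -52117.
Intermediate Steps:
z = -4176 (z = -348*(2 - 1*(-10)) = -348*(2 + 10) = -348*12 = -4*1044 = -4176)
d(J) = 6 + 2*J**2 (d(J) = (J**2 + J**2) + 6 = 2*J**2 + 6 = 6 + 2*J**2)
z*d(u(3)/(-5)) = -4176*(6 + 2*(-3*3/(-5))**2) = -4176*(6 + 2*(-9*(-1/5))**2) = -4176*(6 + 2*(9/5)**2) = -4176*(6 + 2*(81/25)) = -4176*(6 + 162/25) = -4176*312/25 = -1302912/25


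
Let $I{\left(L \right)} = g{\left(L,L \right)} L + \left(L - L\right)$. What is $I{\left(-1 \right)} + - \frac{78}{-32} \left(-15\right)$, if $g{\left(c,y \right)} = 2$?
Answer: $- \frac{617}{16} \approx -38.563$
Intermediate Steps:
$I{\left(L \right)} = 2 L$ ($I{\left(L \right)} = 2 L + \left(L - L\right) = 2 L + 0 = 2 L$)
$I{\left(-1 \right)} + - \frac{78}{-32} \left(-15\right) = 2 \left(-1\right) + - \frac{78}{-32} \left(-15\right) = -2 + \left(-78\right) \left(- \frac{1}{32}\right) \left(-15\right) = -2 + \frac{39}{16} \left(-15\right) = -2 - \frac{585}{16} = - \frac{617}{16}$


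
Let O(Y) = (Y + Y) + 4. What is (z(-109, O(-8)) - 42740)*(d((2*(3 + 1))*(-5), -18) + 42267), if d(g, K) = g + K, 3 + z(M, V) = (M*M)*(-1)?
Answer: -2305624416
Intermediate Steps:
O(Y) = 4 + 2*Y (O(Y) = 2*Y + 4 = 4 + 2*Y)
z(M, V) = -3 - M² (z(M, V) = -3 + (M*M)*(-1) = -3 + M²*(-1) = -3 - M²)
d(g, K) = K + g
(z(-109, O(-8)) - 42740)*(d((2*(3 + 1))*(-5), -18) + 42267) = ((-3 - 1*(-109)²) - 42740)*((-18 + (2*(3 + 1))*(-5)) + 42267) = ((-3 - 1*11881) - 42740)*((-18 + (2*4)*(-5)) + 42267) = ((-3 - 11881) - 42740)*((-18 + 8*(-5)) + 42267) = (-11884 - 42740)*((-18 - 40) + 42267) = -54624*(-58 + 42267) = -54624*42209 = -2305624416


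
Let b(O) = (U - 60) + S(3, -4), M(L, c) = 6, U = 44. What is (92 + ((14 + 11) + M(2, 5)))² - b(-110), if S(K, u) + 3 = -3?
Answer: 15151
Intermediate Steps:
S(K, u) = -6 (S(K, u) = -3 - 3 = -6)
b(O) = -22 (b(O) = (44 - 60) - 6 = -16 - 6 = -22)
(92 + ((14 + 11) + M(2, 5)))² - b(-110) = (92 + ((14 + 11) + 6))² - 1*(-22) = (92 + (25 + 6))² + 22 = (92 + 31)² + 22 = 123² + 22 = 15129 + 22 = 15151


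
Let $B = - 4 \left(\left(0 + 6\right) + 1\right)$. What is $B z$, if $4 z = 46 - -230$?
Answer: $-1932$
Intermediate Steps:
$B = -28$ ($B = - 4 \left(6 + 1\right) = \left(-4\right) 7 = -28$)
$z = 69$ ($z = \frac{46 - -230}{4} = \frac{46 + 230}{4} = \frac{1}{4} \cdot 276 = 69$)
$B z = \left(-28\right) 69 = -1932$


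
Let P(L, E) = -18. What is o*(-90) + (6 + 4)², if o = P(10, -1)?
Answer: 1720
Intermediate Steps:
o = -18
o*(-90) + (6 + 4)² = -18*(-90) + (6 + 4)² = 1620 + 10² = 1620 + 100 = 1720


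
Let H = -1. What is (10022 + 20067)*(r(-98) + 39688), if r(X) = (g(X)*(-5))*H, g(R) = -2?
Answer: 1193871342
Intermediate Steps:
r(X) = -10 (r(X) = -2*(-5)*(-1) = 10*(-1) = -10)
(10022 + 20067)*(r(-98) + 39688) = (10022 + 20067)*(-10 + 39688) = 30089*39678 = 1193871342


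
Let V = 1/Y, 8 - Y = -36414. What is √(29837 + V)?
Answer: √39580632936730/36422 ≈ 172.73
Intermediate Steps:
Y = 36422 (Y = 8 - 1*(-36414) = 8 + 36414 = 36422)
V = 1/36422 ≈ 2.7456e-5
√(29837 + V) = √(29837 + 1/36422) = √(1086723215/36422) = √39580632936730/36422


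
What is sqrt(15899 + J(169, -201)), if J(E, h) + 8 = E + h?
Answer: sqrt(15859) ≈ 125.93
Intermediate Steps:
J(E, h) = -8 + E + h (J(E, h) = -8 + (E + h) = -8 + E + h)
sqrt(15899 + J(169, -201)) = sqrt(15899 + (-8 + 169 - 201)) = sqrt(15899 - 40) = sqrt(15859)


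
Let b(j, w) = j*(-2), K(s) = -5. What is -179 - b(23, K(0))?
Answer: -133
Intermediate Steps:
b(j, w) = -2*j
-179 - b(23, K(0)) = -179 - (-2)*23 = -179 - 1*(-46) = -179 + 46 = -133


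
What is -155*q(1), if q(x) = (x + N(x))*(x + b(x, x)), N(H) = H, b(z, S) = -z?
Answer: 0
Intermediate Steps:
q(x) = 0 (q(x) = (x + x)*(x - x) = (2*x)*0 = 0)
-155*q(1) = -155*0 = 0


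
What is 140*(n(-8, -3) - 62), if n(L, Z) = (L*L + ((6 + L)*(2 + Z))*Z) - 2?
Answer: -840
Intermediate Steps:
n(L, Z) = -2 + L² + Z*(2 + Z)*(6 + L) (n(L, Z) = (L² + ((2 + Z)*(6 + L))*Z) - 2 = (L² + Z*(2 + Z)*(6 + L)) - 2 = -2 + L² + Z*(2 + Z)*(6 + L))
140*(n(-8, -3) - 62) = 140*((-2 + (-8)² + 6*(-3)² + 12*(-3) - 8*(-3)² + 2*(-8)*(-3)) - 62) = 140*((-2 + 64 + 6*9 - 36 - 8*9 + 48) - 62) = 140*((-2 + 64 + 54 - 36 - 72 + 48) - 62) = 140*(56 - 62) = 140*(-6) = -840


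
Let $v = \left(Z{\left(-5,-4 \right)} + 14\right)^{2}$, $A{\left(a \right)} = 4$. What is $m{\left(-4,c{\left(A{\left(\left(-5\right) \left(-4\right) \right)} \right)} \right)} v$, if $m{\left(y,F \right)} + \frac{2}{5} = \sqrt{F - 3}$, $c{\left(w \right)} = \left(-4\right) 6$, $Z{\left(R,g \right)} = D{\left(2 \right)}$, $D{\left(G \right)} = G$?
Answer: $- \frac{512}{5} + 768 i \sqrt{3} \approx -102.4 + 1330.2 i$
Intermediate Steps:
$Z{\left(R,g \right)} = 2$
$c{\left(w \right)} = -24$
$m{\left(y,F \right)} = - \frac{2}{5} + \sqrt{-3 + F}$ ($m{\left(y,F \right)} = - \frac{2}{5} + \sqrt{F - 3} = - \frac{2}{5} + \sqrt{-3 + F}$)
$v = 256$ ($v = \left(2 + 14\right)^{2} = 16^{2} = 256$)
$m{\left(-4,c{\left(A{\left(\left(-5\right) \left(-4\right) \right)} \right)} \right)} v = \left(- \frac{2}{5} + \sqrt{-3 - 24}\right) 256 = \left(- \frac{2}{5} + \sqrt{-27}\right) 256 = \left(- \frac{2}{5} + 3 i \sqrt{3}\right) 256 = - \frac{512}{5} + 768 i \sqrt{3}$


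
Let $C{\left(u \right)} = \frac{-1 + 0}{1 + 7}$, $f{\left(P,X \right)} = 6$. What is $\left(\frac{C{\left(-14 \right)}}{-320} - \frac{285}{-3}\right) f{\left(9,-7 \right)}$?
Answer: $\frac{729603}{1280} \approx 570.0$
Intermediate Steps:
$C{\left(u \right)} = - \frac{1}{8}$
$\left(\frac{C{\left(-14 \right)}}{-320} - \frac{285}{-3}\right) f{\left(9,-7 \right)} = \left(- \frac{1}{8 \left(-320\right)} - \frac{285}{-3}\right) 6 = \left(\left(- \frac{1}{8}\right) \left(- \frac{1}{320}\right) - -95\right) 6 = \left(\frac{1}{2560} + 95\right) 6 = \frac{243201}{2560} \cdot 6 = \frac{729603}{1280}$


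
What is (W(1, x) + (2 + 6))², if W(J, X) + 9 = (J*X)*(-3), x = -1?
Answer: 4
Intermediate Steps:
W(J, X) = -9 - 3*J*X (W(J, X) = -9 + (J*X)*(-3) = -9 - 3*J*X)
(W(1, x) + (2 + 6))² = ((-9 - 3*1*(-1)) + (2 + 6))² = ((-9 + 3) + 8)² = (-6 + 8)² = 2² = 4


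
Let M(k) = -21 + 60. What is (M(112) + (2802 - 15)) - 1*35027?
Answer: -32201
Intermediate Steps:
M(k) = 39
(M(112) + (2802 - 15)) - 1*35027 = (39 + (2802 - 15)) - 1*35027 = (39 + 2787) - 35027 = 2826 - 35027 = -32201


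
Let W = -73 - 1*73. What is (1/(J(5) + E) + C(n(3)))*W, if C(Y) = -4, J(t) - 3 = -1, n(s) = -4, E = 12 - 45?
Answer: 18250/31 ≈ 588.71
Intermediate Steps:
E = -33
J(t) = 2 (J(t) = 3 - 1 = 2)
W = -146 (W = -73 - 73 = -146)
(1/(J(5) + E) + C(n(3)))*W = (1/(2 - 33) - 4)*(-146) = (1/(-31) - 4)*(-146) = (-1/31 - 4)*(-146) = -125/31*(-146) = 18250/31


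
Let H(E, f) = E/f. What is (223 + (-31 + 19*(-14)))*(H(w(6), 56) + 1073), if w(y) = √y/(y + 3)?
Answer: -79402 - 37*√6/252 ≈ -79402.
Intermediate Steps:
w(y) = √y/(3 + y)
(223 + (-31 + 19*(-14)))*(H(w(6), 56) + 1073) = (223 + (-31 + 19*(-14)))*((√6/(3 + 6))/56 + 1073) = (223 + (-31 - 266))*((√6/9)*(1/56) + 1073) = (223 - 297)*((√6*(⅑))*(1/56) + 1073) = -74*((√6/9)*(1/56) + 1073) = -74*(√6/504 + 1073) = -74*(1073 + √6/504) = -79402 - 37*√6/252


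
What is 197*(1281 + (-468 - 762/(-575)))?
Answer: 92242689/575 ≈ 1.6042e+5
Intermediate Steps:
197*(1281 + (-468 - 762/(-575))) = 197*(1281 + (-468 - 762*(-1)/575)) = 197*(1281 + (-468 - 1*(-762/575))) = 197*(1281 + (-468 + 762/575)) = 197*(1281 - 268338/575) = 197*(468237/575) = 92242689/575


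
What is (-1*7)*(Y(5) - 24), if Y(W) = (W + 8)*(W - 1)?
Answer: -196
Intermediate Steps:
Y(W) = (-1 + W)*(8 + W) (Y(W) = (8 + W)*(-1 + W) = (-1 + W)*(8 + W))
(-1*7)*(Y(5) - 24) = (-1*7)*((-8 + 5² + 7*5) - 24) = -7*((-8 + 25 + 35) - 24) = -7*(52 - 24) = -7*28 = -196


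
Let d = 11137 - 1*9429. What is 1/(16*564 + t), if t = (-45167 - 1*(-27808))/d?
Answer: 1708/15395633 ≈ 0.00011094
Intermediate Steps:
d = 1708 (d = 11137 - 9429 = 1708)
t = -17359/1708 (t = (-45167 - 1*(-27808))/1708 = (-45167 + 27808)*(1/1708) = -17359*1/1708 = -17359/1708 ≈ -10.163)
1/(16*564 + t) = 1/(16*564 - 17359/1708) = 1/(9024 - 17359/1708) = 1/(15395633/1708) = 1708/15395633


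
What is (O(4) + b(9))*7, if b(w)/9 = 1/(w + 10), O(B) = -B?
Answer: -469/19 ≈ -24.684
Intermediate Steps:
b(w) = 9/(10 + w) (b(w) = 9/(w + 10) = 9/(10 + w))
(O(4) + b(9))*7 = (-1*4 + 9/(10 + 9))*7 = (-4 + 9/19)*7 = -67/19*7 = -469/19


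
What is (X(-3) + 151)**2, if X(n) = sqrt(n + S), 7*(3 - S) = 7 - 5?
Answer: (1057 + I*sqrt(14))**2/49 ≈ 22801.0 + 161.43*I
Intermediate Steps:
S = 19/7 (S = 3 - (7 - 5)/7 = 3 - 1/7*2 = 3 - 2/7 = 19/7 ≈ 2.7143)
X(n) = sqrt(19/7 + n) (X(n) = sqrt(n + 19/7) = sqrt(19/7 + n))
(X(-3) + 151)**2 = (sqrt(133 + 49*(-3))/7 + 151)**2 = (sqrt(133 - 147)/7 + 151)**2 = (sqrt(-14)/7 + 151)**2 = ((I*sqrt(14))/7 + 151)**2 = (I*sqrt(14)/7 + 151)**2 = (151 + I*sqrt(14)/7)**2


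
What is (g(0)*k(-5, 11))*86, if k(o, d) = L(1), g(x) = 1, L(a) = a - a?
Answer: 0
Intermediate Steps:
L(a) = 0
k(o, d) = 0
(g(0)*k(-5, 11))*86 = (1*0)*86 = 0*86 = 0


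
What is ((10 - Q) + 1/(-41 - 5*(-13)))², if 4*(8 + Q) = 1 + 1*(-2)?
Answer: 192721/576 ≈ 334.58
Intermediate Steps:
Q = -33/4 (Q = -8 + (1 + 1*(-2))/4 = -8 + (1 - 2)/4 = -8 + (¼)*(-1) = -8 - ¼ = -33/4 ≈ -8.2500)
((10 - Q) + 1/(-41 - 5*(-13)))² = ((10 - 1*(-33/4)) + 1/(-41 - 5*(-13)))² = ((10 + 33/4) + 1/(-41 + 65))² = (73/4 + 1/24)² = (439/24)² = 192721/576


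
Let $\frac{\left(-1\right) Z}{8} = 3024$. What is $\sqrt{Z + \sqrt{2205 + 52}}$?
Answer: $\sqrt{-24192 + \sqrt{2257}} \approx 155.39 i$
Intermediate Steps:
$Z = -24192$ ($Z = \left(-8\right) 3024 = -24192$)
$\sqrt{Z + \sqrt{2205 + 52}} = \sqrt{-24192 + \sqrt{2205 + 52}} = \sqrt{-24192 + \sqrt{2257}}$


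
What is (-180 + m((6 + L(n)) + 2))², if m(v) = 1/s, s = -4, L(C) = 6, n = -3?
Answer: 519841/16 ≈ 32490.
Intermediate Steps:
m(v) = -¼ (m(v) = 1/(-4) = -¼)
(-180 + m((6 + L(n)) + 2))² = (-180 - ¼)² = (-721/4)² = 519841/16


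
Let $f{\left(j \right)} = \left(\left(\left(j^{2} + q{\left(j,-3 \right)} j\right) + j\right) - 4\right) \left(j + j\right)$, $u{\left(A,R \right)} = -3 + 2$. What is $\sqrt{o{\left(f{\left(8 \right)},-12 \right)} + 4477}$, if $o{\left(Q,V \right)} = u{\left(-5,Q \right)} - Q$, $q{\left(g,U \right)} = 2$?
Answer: $6 \sqrt{87} \approx 55.964$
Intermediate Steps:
$u{\left(A,R \right)} = -1$
$f{\left(j \right)} = 2 j \left(-4 + j^{2} + 3 j\right)$ ($f{\left(j \right)} = \left(\left(\left(j^{2} + 2 j\right) + j\right) - 4\right) \left(j + j\right) = \left(\left(j^{2} + 3 j\right) - 4\right) 2 j = \left(-4 + j^{2} + 3 j\right) 2 j = 2 j \left(-4 + j^{2} + 3 j\right)$)
$o{\left(Q,V \right)} = -1 - Q$
$\sqrt{o{\left(f{\left(8 \right)},-12 \right)} + 4477} = \sqrt{\left(-1 - 2 \cdot 8 \left(-4 + 8^{2} + 3 \cdot 8\right)\right) + 4477} = \sqrt{\left(-1 - 2 \cdot 8 \left(-4 + 64 + 24\right)\right) + 4477} = \sqrt{\left(-1 - 2 \cdot 8 \cdot 84\right) + 4477} = \sqrt{\left(-1 - 1344\right) + 4477} = \sqrt{-1345 + 4477} = \sqrt{3132} = 6 \sqrt{87}$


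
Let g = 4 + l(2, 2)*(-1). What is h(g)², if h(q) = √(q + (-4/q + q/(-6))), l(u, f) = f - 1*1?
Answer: 7/6 ≈ 1.1667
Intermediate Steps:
l(u, f) = -1 + f (l(u, f) = f - 1 = -1 + f)
g = 3 (g = 4 + (-1 + 2)*(-1) = 4 + 1*(-1) = 4 - 1 = 3)
h(q) = √(-4/q + 5*q/6) (h(q) = √(q + (-4/q + q*(-⅙))) = √(q + (-4/q - q/6)) = √(-4/q + 5*q/6))
h(g)² = (√(-144/3 + 30*3)/6)² = (√(-144*⅓ + 90)/6)² = (√(-48 + 90)/6)² = (√42/6)² = 7/6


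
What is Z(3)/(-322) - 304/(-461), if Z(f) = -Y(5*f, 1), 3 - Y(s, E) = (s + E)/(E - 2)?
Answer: 106647/148442 ≈ 0.71844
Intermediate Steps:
Y(s, E) = 3 - (E + s)/(-2 + E) (Y(s, E) = 3 - (s + E)/(E - 2) = 3 - (E + s)/(-2 + E))
Z(f) = -4 - 5*f (Z(f) = -(-6 - 5*f + 2*1)/(-2 + 1) = -(-6 - 5*f + 2)/(-1) = -(-1)*(-4 - 5*f) = -(4 + 5*f) = -4 - 5*f)
Z(3)/(-322) - 304/(-461) = (-4 - 5*3)/(-322) - 304/(-461) = (-4 - 15)*(-1/322) - 304*(-1/461) = -19*(-1/322) + 304/461 = 19/322 + 304/461 = 106647/148442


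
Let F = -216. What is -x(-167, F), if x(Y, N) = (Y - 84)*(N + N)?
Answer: -108432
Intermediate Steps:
x(Y, N) = 2*N*(-84 + Y) (x(Y, N) = (-84 + Y)*(2*N) = 2*N*(-84 + Y))
-x(-167, F) = -2*(-216)*(-84 - 167) = -2*(-216)*(-251) = -1*108432 = -108432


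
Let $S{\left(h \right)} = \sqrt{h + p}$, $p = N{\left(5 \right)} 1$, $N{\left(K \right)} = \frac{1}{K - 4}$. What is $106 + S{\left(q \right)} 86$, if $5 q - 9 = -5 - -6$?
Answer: $106 + 86 \sqrt{3} \approx 254.96$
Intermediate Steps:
$N{\left(K \right)} = \frac{1}{-4 + K}$
$p = 1$ ($p = \frac{1}{-4 + 5} \cdot 1 = 1^{-1} \cdot 1 = 1 \cdot 1 = 1$)
$q = 2$ ($q = \frac{9}{5} + \frac{-5 - -6}{5} = \frac{9}{5} + \frac{-5 + 6}{5} = \frac{9}{5} + \frac{1}{5} \cdot 1 = \frac{9}{5} + \frac{1}{5} = 2$)
$S{\left(h \right)} = \sqrt{1 + h}$ ($S{\left(h \right)} = \sqrt{h + 1} = \sqrt{1 + h}$)
$106 + S{\left(q \right)} 86 = 106 + \sqrt{1 + 2} \cdot 86 = 106 + \sqrt{3} \cdot 86 = 106 + 86 \sqrt{3}$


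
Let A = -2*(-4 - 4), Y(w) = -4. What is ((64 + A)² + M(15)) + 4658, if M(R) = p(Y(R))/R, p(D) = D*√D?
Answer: 11058 - 8*I/15 ≈ 11058.0 - 0.53333*I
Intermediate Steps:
p(D) = D^(3/2)
A = 16 (A = -2*(-8) = 16)
M(R) = -8*I/R (M(R) = (-4)^(3/2)/R = (-8*I)/R = -8*I/R)
((64 + A)² + M(15)) + 4658 = ((64 + 16)² - 8*I/15) + 4658 = (80² - 8*I*1/15) + 4658 = (6400 - 8*I/15) + 4658 = 11058 - 8*I/15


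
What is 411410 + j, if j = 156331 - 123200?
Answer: 444541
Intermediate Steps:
j = 33131
411410 + j = 411410 + 33131 = 444541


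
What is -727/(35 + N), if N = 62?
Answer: -727/97 ≈ -7.4948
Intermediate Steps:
-727/(35 + N) = -727/(35 + 62) = -727/97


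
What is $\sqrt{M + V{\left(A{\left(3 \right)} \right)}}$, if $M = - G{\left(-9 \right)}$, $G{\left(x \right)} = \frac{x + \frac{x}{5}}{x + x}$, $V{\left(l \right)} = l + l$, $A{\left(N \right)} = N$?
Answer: $\frac{3 \sqrt{15}}{5} \approx 2.3238$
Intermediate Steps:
$V{\left(l \right)} = 2 l$
$G{\left(x \right)} = \frac{3}{5}$ ($G{\left(x \right)} = \frac{x + x \frac{1}{5}}{2 x} = \left(x + \frac{x}{5}\right) \frac{1}{2 x} = \frac{6 x}{5} \frac{1}{2 x} = \frac{3}{5}$)
$M = - \frac{3}{5}$ ($M = \left(-1\right) \frac{3}{5} = - \frac{3}{5} \approx -0.6$)
$\sqrt{M + V{\left(A{\left(3 \right)} \right)}} = \sqrt{- \frac{3}{5} + 2 \cdot 3} = \sqrt{- \frac{3}{5} + 6} = \sqrt{\frac{27}{5}} = \frac{3 \sqrt{15}}{5}$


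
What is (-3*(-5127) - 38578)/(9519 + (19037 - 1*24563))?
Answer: -23197/3993 ≈ -5.8094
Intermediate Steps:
(-3*(-5127) - 38578)/(9519 + (19037 - 1*24563)) = (15381 - 38578)/(9519 + (19037 - 24563)) = -23197/(9519 - 5526) = -23197/3993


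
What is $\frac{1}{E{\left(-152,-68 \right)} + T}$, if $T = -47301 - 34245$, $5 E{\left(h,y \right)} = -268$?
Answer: $- \frac{5}{407998} \approx -1.2255 \cdot 10^{-5}$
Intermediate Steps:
$E{\left(h,y \right)} = - \frac{268}{5}$ ($E{\left(h,y \right)} = \frac{1}{5} \left(-268\right) = - \frac{268}{5}$)
$T = -81546$
$\frac{1}{E{\left(-152,-68 \right)} + T} = \frac{1}{- \frac{268}{5} - 81546} = \frac{1}{- \frac{407998}{5}} = - \frac{5}{407998}$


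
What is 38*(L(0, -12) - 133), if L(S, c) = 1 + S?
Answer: -5016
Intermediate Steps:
38*(L(0, -12) - 133) = 38*((1 + 0) - 133) = 38*(1 - 133) = 38*(-132) = -5016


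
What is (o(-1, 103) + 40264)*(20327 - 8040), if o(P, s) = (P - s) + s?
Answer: 494711481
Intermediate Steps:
o(P, s) = P
(o(-1, 103) + 40264)*(20327 - 8040) = (-1 + 40264)*(20327 - 8040) = 40263*12287 = 494711481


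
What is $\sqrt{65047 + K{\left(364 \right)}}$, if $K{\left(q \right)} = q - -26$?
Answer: $\sqrt{65437} \approx 255.81$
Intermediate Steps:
$K{\left(q \right)} = 26 + q$ ($K{\left(q \right)} = q + 26 = 26 + q$)
$\sqrt{65047 + K{\left(364 \right)}} = \sqrt{65047 + \left(26 + 364\right)} = \sqrt{65047 + 390} = \sqrt{65437}$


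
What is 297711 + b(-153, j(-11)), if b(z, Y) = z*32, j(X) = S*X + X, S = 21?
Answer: 292815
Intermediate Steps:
j(X) = 22*X (j(X) = 21*X + X = 22*X)
b(z, Y) = 32*z
297711 + b(-153, j(-11)) = 297711 + 32*(-153) = 297711 - 4896 = 292815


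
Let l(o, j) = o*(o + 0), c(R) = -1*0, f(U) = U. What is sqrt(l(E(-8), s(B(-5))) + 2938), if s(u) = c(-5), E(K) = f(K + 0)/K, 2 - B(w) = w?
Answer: sqrt(2939) ≈ 54.213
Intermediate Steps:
B(w) = 2 - w
E(K) = 1 (E(K) = (K + 0)/K = K/K = 1)
c(R) = 0
s(u) = 0
l(o, j) = o**2 (l(o, j) = o*o = o**2)
sqrt(l(E(-8), s(B(-5))) + 2938) = sqrt(1**2 + 2938) = sqrt(1 + 2938) = sqrt(2939)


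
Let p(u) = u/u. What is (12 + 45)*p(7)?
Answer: 57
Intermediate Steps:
p(u) = 1
(12 + 45)*p(7) = (12 + 45)*1 = 57*1 = 57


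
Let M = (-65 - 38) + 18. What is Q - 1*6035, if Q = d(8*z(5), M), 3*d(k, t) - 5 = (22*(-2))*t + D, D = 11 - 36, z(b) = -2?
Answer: -4795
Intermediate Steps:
D = -25
M = -85 (M = -103 + 18 = -85)
d(k, t) = -20/3 - 44*t/3 (d(k, t) = 5/3 + ((22*(-2))*t - 25)/3 = 5/3 + (-44*t - 25)/3 = 5/3 + (-25 - 44*t)/3 = 5/3 + (-25/3 - 44*t/3) = -20/3 - 44*t/3)
Q = 1240 (Q = -20/3 - 44/3*(-85) = -20/3 + 3740/3 = 1240)
Q - 1*6035 = 1240 - 1*6035 = 1240 - 6035 = -4795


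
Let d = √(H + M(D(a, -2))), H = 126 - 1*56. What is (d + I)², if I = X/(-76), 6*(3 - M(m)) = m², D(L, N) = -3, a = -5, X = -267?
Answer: 484273/5776 + 267*√286/76 ≈ 143.26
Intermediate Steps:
H = 70 (H = 126 - 56 = 70)
M(m) = 3 - m²/6
d = √286/2 (d = √(70 + (3 - ⅙*(-3)²)) = √(70 + (3 - ⅙*9)) = √(70 + (3 - 3/2)) = √(70 + 3/2) = √(143/2) = √286/2 ≈ 8.4558)
I = 267/76 (I = -267/(-76) = -267*(-1/76) = 267/76 ≈ 3.5132)
(d + I)² = (√286/2 + 267/76)² = (267/76 + √286/2)²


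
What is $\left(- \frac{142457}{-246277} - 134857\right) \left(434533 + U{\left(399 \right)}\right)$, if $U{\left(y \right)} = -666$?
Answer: $- \frac{14409605959842044}{246277} \approx -5.851 \cdot 10^{10}$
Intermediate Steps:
$\left(- \frac{142457}{-246277} - 134857\right) \left(434533 + U{\left(399 \right)}\right) = \left(- \frac{142457}{-246277} - 134857\right) \left(434533 - 666\right) = \left(\left(-142457\right) \left(- \frac{1}{246277}\right) - 134857\right) 433867 = \left(\frac{142457}{246277} - 134857\right) 433867 = \left(- \frac{33212034932}{246277}\right) 433867 = - \frac{14409605959842044}{246277}$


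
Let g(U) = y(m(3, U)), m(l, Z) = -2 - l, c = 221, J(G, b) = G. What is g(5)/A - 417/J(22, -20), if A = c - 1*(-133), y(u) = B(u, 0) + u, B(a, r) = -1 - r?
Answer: -24625/1298 ≈ -18.971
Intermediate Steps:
y(u) = -1 + u (y(u) = (-1 - 1*0) + u = (-1 + 0) + u = -1 + u)
A = 354 (A = 221 - 1*(-133) = 221 + 133 = 354)
g(U) = -6 (g(U) = -1 + (-2 - 1*3) = -1 + (-2 - 3) = -1 - 5 = -6)
g(5)/A - 417/J(22, -20) = -6/354 - 417/22 = -6*1/354 - 417*1/22 = -1/59 - 417/22 = -24625/1298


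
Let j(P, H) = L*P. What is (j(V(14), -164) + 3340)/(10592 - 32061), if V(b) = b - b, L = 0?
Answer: -3340/21469 ≈ -0.15557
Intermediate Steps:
V(b) = 0
j(P, H) = 0 (j(P, H) = 0*P = 0)
(j(V(14), -164) + 3340)/(10592 - 32061) = (0 + 3340)/(10592 - 32061) = 3340/(-21469) = 3340*(-1/21469) = -3340/21469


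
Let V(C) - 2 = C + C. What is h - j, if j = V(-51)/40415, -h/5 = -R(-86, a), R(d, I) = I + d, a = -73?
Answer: -6425965/8083 ≈ -795.00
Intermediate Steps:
V(C) = 2 + 2*C (V(C) = 2 + (C + C) = 2 + 2*C)
h = -795 (h = -(-5)*(-73 - 86) = -(-5)*(-159) = -5*159 = -795)
j = -20/8083 (j = (2 + 2*(-51))/40415 = (2 - 102)*(1/40415) = -100*1/40415 = -20/8083 ≈ -0.0024743)
h - j = -795 - 1*(-20/8083) = -795 + 20/8083 = -6425965/8083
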